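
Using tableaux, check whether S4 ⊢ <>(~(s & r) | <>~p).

Tableau for the negation ~<>(~(s & r) | <>~p):
1. ~<>(~(s & r) | <>~p), u
2. ~(~(s & r) | <>~p), u
3. s & r, u
4. ~<>~p, u
5. s, u
6. r, u
7. p, u
Accessibility: uRu
The negation has an open branch (countermodel exists).

No, not valid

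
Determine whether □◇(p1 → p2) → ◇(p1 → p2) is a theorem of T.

Tableau for the negation ¬(□◇(p1 → p2) → ◇(p1 → p2)):
1. ¬(□◇(p1 → p2) → ◇(p1 → p2)), w0
2. □◇(p1 → p2), w0   [¬→-rule on 1]
3. ¬◇(p1 → p2), w0   [¬→-rule on 1]
4. ◇(p1 → p2), w0   [□-rule on 2 via w0Rw0]
5. ¬(p1 → p2), w0   [¬◇-rule on 3 via w0Rw0]
6. p1, w0   [¬→-rule on 5]
7. ¬p2, w0   [¬→-rule on 5]
8. p1 → p2, w1   [◇-rule on 4: fresh world w1, w0Rw1]
9. ◇(p1 → p2), w1   [□-rule on 2 via w0Rw1]
10. ¬(p1 → p2), w1   [¬◇-rule on 3 via w0Rw1]
11. p1, w1   [¬→-rule on 10]
12. ¬p2, w1   [¬→-rule on 10]
13. p2, w1   [→-rule on 8 (branches; this branch)]
Accessibility: w0Rw0, w0Rw1, w1Rw1
Branch closes: p2 and ¬p2 both at w1.
All branches of the negation close; one closing branch shown above.

Valid in T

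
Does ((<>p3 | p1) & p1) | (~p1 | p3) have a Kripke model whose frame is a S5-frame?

1. ((<>p3 | p1) & p1) | (~p1 | p3), w0
2. ~p1 | p3, w0
3. p3, w0
Accessibility: w0Rw0

Satisfiable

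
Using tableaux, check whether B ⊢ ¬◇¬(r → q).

Tableau for the negation ◇¬(r → q):
1. ◇¬(r → q), w0
2. ¬(r → q), w1
3. r, w1
4. ¬q, w1
Accessibility: w0Rw0, w0Rw1, w1Rw0, w1Rw1
The negation has an open branch (countermodel exists).

Not valid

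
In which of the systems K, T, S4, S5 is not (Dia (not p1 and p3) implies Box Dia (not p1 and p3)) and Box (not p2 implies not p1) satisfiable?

S5-tableau for the formula:
1. not (Dia (not p1 and p3) implies Box Dia (not p1 and p3)) and Box (not p2 implies not p1), u
2. not (Dia (not p1 and p3) implies Box Dia (not p1 and p3)), u
3. Box (not p2 implies not p1), u
4. Dia (not p1 and p3), u
5. not Box Dia (not p1 and p3), u
6. not p2 implies not p1, u
7. not p1, u
8. not p1 and p3, v
9. not p1, v
10. p3, v
11. not p2 implies not p1, v
12. not Dia (not p1 and p3), w
13. not p2 implies not p1, w
14. not (not p1 and p3), u
15. not (not p1 and p3), v
16. not (not p1 and p3), w
17. not p1, w
18. not p3, u
19. not p3, v
Accessibility: uRu, uRv, uRw, vRu, vRv, vRw, wRu, wRv, wRw
Branch closes: p3 and not p3 both at v.
Every branch closes (one shown): unsatisfiable in S5.
S4-tableau for the formula:
1. not (Dia (not p1 and p3) implies Box Dia (not p1 and p3)) and Box (not p2 implies not p1), u
2. not (Dia (not p1 and p3) implies Box Dia (not p1 and p3)), u
3. Box (not p2 implies not p1), u
4. Dia (not p1 and p3), u
5. not Box Dia (not p1 and p3), u
6. not p2 implies not p1, u
7. not p1, u
8. not p1 and p3, v
9. not p1, v
10. p3, v
11. not p2 implies not p1, v
12. not Dia (not p1 and p3), w
13. not p2 implies not p1, w
14. not (not p1 and p3), w
15. not p1, w
16. not p3, w
Accessibility: uRu, uRv, uRw, vRv, wRw
Complete open branch: satisfiable in S4, hence also in K, T (this S4-model is also a K-model and a T-model).

K, T, S4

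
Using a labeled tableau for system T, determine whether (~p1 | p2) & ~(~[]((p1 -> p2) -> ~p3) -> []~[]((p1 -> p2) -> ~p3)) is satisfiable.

1. (~p1 | p2) & ~(~[]((p1 -> p2) -> ~p3) -> []~[]((p1 -> p2) -> ~p3)), w0
2. ~p1 | p2, w0   [&-rule on 1]
3. ~(~[]((p1 -> p2) -> ~p3) -> []~[]((p1 -> p2) -> ~p3)), w0   [&-rule on 1]
4. ~[]((p1 -> p2) -> ~p3), w0   [~->-rule on 3]
5. ~[]~[]((p1 -> p2) -> ~p3), w0   [~->-rule on 3]
6. p2, w0   [|-rule on 2 (branches; this branch)]
7. ~((p1 -> p2) -> ~p3), w1   [~[]-rule on 4: fresh world w1, w0Rw1]
8. p1 -> p2, w1   [~->-rule on 7]
9. p3, w1   [~->-rule on 7]
10. p2, w1   [->-rule on 8 (branches; this branch)]
11. []((p1 -> p2) -> ~p3), w2   [~[]-rule on 5: fresh world w2, w0Rw2]
12. (p1 -> p2) -> ~p3, w2   [[]-rule on 11 via w2Rw2]
13. ~p3, w2   [->-rule on 12 (branches; this branch)]
Accessibility: w0Rw0, w0Rw1, w0Rw2, w1Rw1, w2Rw2

Yes, satisfiable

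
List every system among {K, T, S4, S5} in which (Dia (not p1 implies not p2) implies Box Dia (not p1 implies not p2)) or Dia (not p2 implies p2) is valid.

T, S4, S5

K-tableau for the negation not ((Dia (not p1 implies not p2) implies Box Dia (not p1 implies not p2)) or Dia (not p2 implies p2)):
1. not ((Dia (not p1 implies not p2) implies Box Dia (not p1 implies not p2)) or Dia (not p2 implies p2)), w0
2. not (Dia (not p1 implies not p2) implies Box Dia (not p1 implies not p2)), w0
3. not Dia (not p2 implies p2), w0
4. Dia (not p1 implies not p2), w0
5. not Box Dia (not p1 implies not p2), w0
6. not p1 implies not p2, w1
7. not (not p2 implies p2), w1
8. not p2, w1
9. not Dia (not p1 implies not p2), w2
10. not (not p2 implies p2), w2
11. not p2, w2
Accessibility: w0Rw1, w0Rw2
Complete open branch: countermodel on a K-frame, so not valid in K.
T-tableau for the negation not ((Dia (not p1 implies not p2) implies Box Dia (not p1 implies not p2)) or Dia (not p2 implies p2)):
1. not ((Dia (not p1 implies not p2) implies Box Dia (not p1 implies not p2)) or Dia (not p2 implies p2)), w0
2. not (Dia (not p1 implies not p2) implies Box Dia (not p1 implies not p2)), w0
3. not Dia (not p2 implies p2), w0
4. Dia (not p1 implies not p2), w0
5. not Box Dia (not p1 implies not p2), w0
6. not (not p2 implies p2), w0
7. not p2, w0
8. not p1 implies not p2, w1
9. not (not p2 implies p2), w1
10. not p2, w1
11. not Dia (not p1 implies not p2), w2
12. not (not p2 implies p2), w2
13. not p2, w2
14. not (not p1 implies not p2), w2
15. not p1, w2
16. p2, w2
Accessibility: w0Rw0, w0Rw1, w0Rw2, w1Rw1, w2Rw2
Branch closes: p2 and not p2 both at w2.
Every branch closes (one shown): valid in T, hence also in S4, S5 (every theorem of T is a theorem of S4 and S5).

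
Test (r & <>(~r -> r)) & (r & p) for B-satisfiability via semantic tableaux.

Yes, satisfiable

1. (r & <>(~r -> r)) & (r & p), w0
2. r & <>(~r -> r), w0   [&-rule on 1]
3. r & p, w0   [&-rule on 1]
4. r, w0   [&-rule on 2]
5. <>(~r -> r), w0   [&-rule on 2]
6. p, w0   [&-rule on 3]
7. ~r -> r, w1   [<>-rule on 5: fresh world w1, w0Rw1]
8. r, w1   [->-rule on 7 (branches; this branch)]
Accessibility: w0Rw0, w0Rw1, w1Rw0, w1Rw1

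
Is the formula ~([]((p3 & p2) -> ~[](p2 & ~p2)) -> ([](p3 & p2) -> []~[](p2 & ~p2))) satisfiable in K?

Unsatisfiable (every branch closes)

1. ~([]((p3 & p2) -> ~[](p2 & ~p2)) -> ([](p3 & p2) -> []~[](p2 & ~p2))), w0
2. []((p3 & p2) -> ~[](p2 & ~p2)), w0
3. ~([](p3 & p2) -> []~[](p2 & ~p2)), w0
4. [](p3 & p2), w0
5. ~[]~[](p2 & ~p2), w0
6. [](p2 & ~p2), w1
7. (p3 & p2) -> ~[](p2 & ~p2), w1
8. p3 & p2, w1
9. p3, w1
10. p2, w1
11. ~[](p2 & ~p2), w1
12. ~(p2 & ~p2), w2
13. p2 & ~p2, w2
14. p2, w2
15. ~p2, w2
Accessibility: w0Rw1, w1Rw2
Branch closes: p2 and ~p2 both at w2.
All branches of the tableau close; one closing branch shown above.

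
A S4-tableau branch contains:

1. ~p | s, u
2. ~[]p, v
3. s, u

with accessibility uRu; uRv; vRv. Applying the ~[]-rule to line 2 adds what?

a fresh world w with vRw, and ~p at w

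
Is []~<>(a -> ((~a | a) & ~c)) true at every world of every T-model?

Tableau for the negation ~[]~<>(a -> ((~a | a) & ~c)):
1. ~[]~<>(a -> ((~a | a) & ~c)), 0
2. <>(a -> ((~a | a) & ~c)), 1
3. a -> ((~a | a) & ~c), 2
4. (~a | a) & ~c, 2
5. ~a | a, 2
6. ~c, 2
7. a, 2
Accessibility: 0R0, 0R1, 1R1, 1R2, 2R2
The negation has an open branch (countermodel exists).

Not valid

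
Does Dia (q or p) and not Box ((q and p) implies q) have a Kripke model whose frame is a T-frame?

1. Dia (q or p) and not Box ((q and p) implies q), w0
2. Dia (q or p), w0
3. not Box ((q and p) implies q), w0
4. q or p, w1
5. p, w1
6. not ((q and p) implies q), w2
7. q and p, w2
8. not q, w2
9. q, w2
10. p, w2
Accessibility: w0Rw0, w0Rw1, w0Rw2, w1Rw1, w2Rw2
Branch closes: q and not q both at w2.
Every branch closes; the branch above is one of them.

No, unsatisfiable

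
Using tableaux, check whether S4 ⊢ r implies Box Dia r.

Not valid

Tableau for the negation not (r implies Box Dia r):
1. not (r implies Box Dia r), u
2. r, u
3. not Box Dia r, u
4. not Dia r, v
5. not r, v
Accessibility: uRu, uRv, vRv
The negation has an open branch (countermodel exists).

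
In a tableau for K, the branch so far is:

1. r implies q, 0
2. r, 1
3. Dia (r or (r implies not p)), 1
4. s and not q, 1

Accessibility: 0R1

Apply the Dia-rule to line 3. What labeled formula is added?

a fresh world 2 with 1R2, and r or (r implies not p) at 2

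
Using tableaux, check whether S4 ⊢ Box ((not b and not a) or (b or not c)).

No, not valid

Tableau for the negation not Box ((not b and not a) or (b or not c)):
1. not Box ((not b and not a) or (b or not c)), w0
2. not ((not b and not a) or (b or not c)), w1
3. not (not b and not a), w1
4. not (b or not c), w1
5. not b, w1
6. c, w1
7. a, w1
Accessibility: w0Rw0, w0Rw1, w1Rw1
The negation has an open branch (countermodel exists).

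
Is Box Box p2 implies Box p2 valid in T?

Valid

Tableau for the negation not (Box Box p2 implies Box p2):
1. not (Box Box p2 implies Box p2), u
2. Box Box p2, u
3. not Box p2, u
4. Box p2, u
5. p2, u
6. not p2, v
7. Box p2, v
8. p2, v
Accessibility: uRu, uRv, vRv
Branch closes: p2 and not p2 both at v.
All branches of the negation close; one closing branch shown above.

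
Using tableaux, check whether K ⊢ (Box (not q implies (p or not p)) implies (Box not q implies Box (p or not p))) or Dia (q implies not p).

Tableau for the negation not ((Box (not q implies (p or not p)) implies (Box not q implies Box (p or not p))) or Dia (q implies not p)):
1. not ((Box (not q implies (p or not p)) implies (Box not q implies Box (p or not p))) or Dia (q implies not p)), w0
2. not (Box (not q implies (p or not p)) implies (Box not q implies Box (p or not p))), w0   [neg-or-rule on 1]
3. not Dia (q implies not p), w0   [neg-or-rule on 1]
4. Box (not q implies (p or not p)), w0   [neg-implies-rule on 2]
5. not (Box not q implies Box (p or not p)), w0   [neg-implies-rule on 2]
6. Box not q, w0   [neg-implies-rule on 5]
7. not Box (p or not p), w0   [neg-implies-rule on 5]
8. not (p or not p), w1   [neg-Box-rule on 7: fresh world w1, w0Rw1]
9. not p, w1   [neg-or-rule on 8]
10. p, w1   [neg-or-rule on 8]
Accessibility: w0Rw1
Branch closes: p and not p both at w1.
All branches of the negation close; one closing branch shown above.

Yes, valid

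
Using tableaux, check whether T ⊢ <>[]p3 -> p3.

Invalid (countermodel exists)

Tableau for the negation ~(<>[]p3 -> p3):
1. ~(<>[]p3 -> p3), u
2. <>[]p3, u
3. ~p3, u
4. []p3, v
5. p3, v
Accessibility: uRu, uRv, vRv
The negation has an open branch (countermodel exists).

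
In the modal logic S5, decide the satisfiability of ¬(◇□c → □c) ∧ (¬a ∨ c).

Unsatisfiable

1. ¬(◇□c → □c) ∧ (¬a ∨ c), u
2. ¬(◇□c → □c), u   [∧-rule on 1]
3. ¬a ∨ c, u   [∧-rule on 1]
4. ◇□c, u   [¬→-rule on 2]
5. ¬□c, u   [¬→-rule on 2]
6. ¬a, u   [∨-rule on 3 (branches; this branch)]
7. □c, v   [◇-rule on 4: fresh world v, uRv]
8. c, u   [□-rule on 7 via vRu]
9. c, v   [□-rule on 7 via vRv]
10. ¬c, w   [¬□-rule on 5: fresh world w, uRw]
11. c, w   [□-rule on 7 via vRw]
Accessibility: uRu, uRv, uRw, vRu, vRv, vRw, wRu, wRv, wRw
Branch closes: c and ¬c both at w.
All branches of the tableau close; one closing branch shown above.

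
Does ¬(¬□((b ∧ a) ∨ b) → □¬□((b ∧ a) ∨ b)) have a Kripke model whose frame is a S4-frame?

1. ¬(¬□((b ∧ a) ∨ b) → □¬□((b ∧ a) ∨ b)), u
2. ¬□((b ∧ a) ∨ b), u
3. ¬□¬□((b ∧ a) ∨ b), u
4. ¬((b ∧ a) ∨ b), v
5. ¬(b ∧ a), v
6. ¬b, v
7. ¬a, v
8. □((b ∧ a) ∨ b), w
9. (b ∧ a) ∨ b, w
10. b, w
Accessibility: uRu, uRv, uRw, vRv, wRw

Yes, satisfiable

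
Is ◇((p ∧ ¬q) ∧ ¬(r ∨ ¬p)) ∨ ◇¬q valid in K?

Tableau for the negation ¬(◇((p ∧ ¬q) ∧ ¬(r ∨ ¬p)) ∨ ◇¬q):
1. ¬(◇((p ∧ ¬q) ∧ ¬(r ∨ ¬p)) ∨ ◇¬q), 0
2. ¬◇((p ∧ ¬q) ∧ ¬(r ∨ ¬p)), 0   [¬∨-rule on 1]
3. ¬◇¬q, 0   [¬∨-rule on 1]
The negation has an open branch (countermodel exists).

Invalid (countermodel exists)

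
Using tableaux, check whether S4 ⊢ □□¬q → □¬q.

Tableau for the negation ¬(□□¬q → □¬q):
1. ¬(□□¬q → □¬q), u
2. □□¬q, u
3. ¬□¬q, u
4. □¬q, u
5. ¬q, u
6. q, v
7. □¬q, v
8. ¬q, v
Accessibility: uRu, uRv, vRv
Branch closes: q and ¬q both at v.
All branches of the negation close; one closing branch shown above.

Valid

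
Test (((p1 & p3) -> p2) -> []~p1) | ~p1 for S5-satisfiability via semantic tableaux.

1. (((p1 & p3) -> p2) -> []~p1) | ~p1, u
2. ~p1, u   [|-rule on 1 (branches; this branch)]
Accessibility: uRu

Yes, satisfiable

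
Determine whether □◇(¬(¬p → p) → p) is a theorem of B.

Not valid

Tableau for the negation ¬□◇(¬(¬p → p) → p):
1. ¬□◇(¬(¬p → p) → p), 0
2. ¬◇(¬(¬p → p) → p), 1
3. ¬(¬(¬p → p) → p), 0
4. ¬(¬p → p), 0
5. ¬p, 0
6. ¬(¬(¬p → p) → p), 1
7. ¬(¬p → p), 1
8. ¬p, 1
Accessibility: 0R0, 0R1, 1R0, 1R1
The negation has an open branch (countermodel exists).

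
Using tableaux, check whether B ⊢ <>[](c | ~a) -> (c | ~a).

Tableau for the negation ~(<>[](c | ~a) -> (c | ~a)):
1. ~(<>[](c | ~a) -> (c | ~a)), 0
2. <>[](c | ~a), 0   [~->-rule on 1]
3. ~(c | ~a), 0   [~->-rule on 1]
4. ~c, 0   [~|-rule on 3]
5. a, 0   [~|-rule on 3]
6. [](c | ~a), 1   [<>-rule on 2: fresh world 1, 0R1]
7. c | ~a, 0   [[]-rule on 6 via 1R0]
8. c | ~a, 1   [[]-rule on 6 via 1R1]
9. ~a, 0   [|-rule on 7 (branches; this branch)]
Accessibility: 0R0, 0R1, 1R0, 1R1
Branch closes: a and ~a both at 0.
All branches of the negation close; one closing branch shown above.

Valid in B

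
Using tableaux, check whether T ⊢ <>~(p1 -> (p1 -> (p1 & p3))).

Tableau for the negation ~<>~(p1 -> (p1 -> (p1 & p3))):
1. ~<>~(p1 -> (p1 -> (p1 & p3))), w0
2. p1 -> (p1 -> (p1 & p3)), w0   [~<>-rule on 1 via w0Rw0]
3. p1 -> (p1 & p3), w0   [->-rule on 2 (branches; this branch)]
4. p1 & p3, w0   [->-rule on 3 (branches; this branch)]
5. p1, w0   [&-rule on 4]
6. p3, w0   [&-rule on 4]
Accessibility: w0Rw0
The negation has an open branch (countermodel exists).

Not valid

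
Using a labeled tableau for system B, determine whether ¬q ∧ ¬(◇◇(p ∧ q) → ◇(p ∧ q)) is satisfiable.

1. ¬q ∧ ¬(◇◇(p ∧ q) → ◇(p ∧ q)), w0
2. ¬q, w0   [∧-rule on 1]
3. ¬(◇◇(p ∧ q) → ◇(p ∧ q)), w0   [∧-rule on 1]
4. ◇◇(p ∧ q), w0   [¬→-rule on 3]
5. ¬◇(p ∧ q), w0   [¬→-rule on 3]
6. ¬(p ∧ q), w0   [¬◇-rule on 5 via w0Rw0]
7. ◇(p ∧ q), w1   [◇-rule on 4: fresh world w1, w0Rw1]
8. ¬(p ∧ q), w1   [¬◇-rule on 5 via w0Rw1]
9. ¬q, w1   [¬∧-rule on 8 (branches; this branch)]
10. p ∧ q, w2   [◇-rule on 7: fresh world w2, w1Rw2]
11. p, w2   [∧-rule on 10]
12. q, w2   [∧-rule on 10]
Accessibility: w0Rw0, w0Rw1, w1Rw0, w1Rw1, w1Rw2, w2Rw1, w2Rw2

Satisfiable (open branch found)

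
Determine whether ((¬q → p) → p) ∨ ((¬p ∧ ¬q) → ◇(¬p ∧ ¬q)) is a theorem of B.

Tableau for the negation ¬(((¬q → p) → p) ∨ ((¬p ∧ ¬q) → ◇(¬p ∧ ¬q))):
1. ¬(((¬q → p) → p) ∨ ((¬p ∧ ¬q) → ◇(¬p ∧ ¬q))), u
2. ¬((¬q → p) → p), u   [¬∨-rule on 1]
3. ¬((¬p ∧ ¬q) → ◇(¬p ∧ ¬q)), u   [¬∨-rule on 1]
4. ¬q → p, u   [¬→-rule on 2]
5. ¬p, u   [¬→-rule on 2]
6. ¬p ∧ ¬q, u   [¬→-rule on 3]
7. ¬◇(¬p ∧ ¬q), u   [¬→-rule on 3]
8. ¬q, u   [∧-rule on 6]
9. ¬(¬p ∧ ¬q), u   [¬◇-rule on 7 via uRu]
10. p, u   [→-rule on 4 (branches; this branch)]
Accessibility: uRu
Branch closes: p and ¬p both at u.
All branches of the negation close; one closing branch shown above.

Valid in B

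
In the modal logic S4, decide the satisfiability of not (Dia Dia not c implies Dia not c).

Unsatisfiable

1. not (Dia Dia not c implies Dia not c), 0
2. Dia Dia not c, 0
3. not Dia not c, 0
4. c, 0
5. Dia not c, 1
6. c, 1
7. not c, 2
8. c, 2
Accessibility: 0R0, 0R1, 0R2, 1R1, 1R2, 2R2
Branch closes: c and not c both at 2.
(One branch shown.) All branches close.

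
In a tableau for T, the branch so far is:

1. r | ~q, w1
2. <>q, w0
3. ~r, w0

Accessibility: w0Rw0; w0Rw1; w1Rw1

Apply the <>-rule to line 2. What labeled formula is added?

a fresh world w2 with w0Rw2, and q at w2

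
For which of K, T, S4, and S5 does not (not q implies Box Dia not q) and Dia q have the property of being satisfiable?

S5-tableau for the formula:
1. not (not q implies Box Dia not q) and Dia q, 0
2. not (not q implies Box Dia not q), 0   [and-rule on 1]
3. Dia q, 0   [and-rule on 1]
4. not q, 0   [neg-implies-rule on 2]
5. not Box Dia not q, 0   [neg-implies-rule on 2]
6. q, 1   [Dia-rule on 3: fresh world 1, 0R1]
7. not Dia not q, 2   [neg-Box-rule on 5: fresh world 2, 0R2]
8. q, 0   [neg-Dia-rule on 7 via 2R0]
Accessibility: 0R0, 0R1, 0R2, 1R0, 1R1, 1R2, 2R0, 2R1, 2R2
Branch closes: q and not q both at 0.
Every branch closes (one shown): unsatisfiable in S5.
S4-tableau for the formula:
1. not (not q implies Box Dia not q) and Dia q, 0
2. not (not q implies Box Dia not q), 0   [and-rule on 1]
3. Dia q, 0   [and-rule on 1]
4. not q, 0   [neg-implies-rule on 2]
5. not Box Dia not q, 0   [neg-implies-rule on 2]
6. q, 1   [Dia-rule on 3: fresh world 1, 0R1]
7. not Dia not q, 2   [neg-Box-rule on 5: fresh world 2, 0R2]
8. q, 2   [neg-Dia-rule on 7 via 2R2]
Accessibility: 0R0, 0R1, 0R2, 1R1, 2R2
Complete open branch: satisfiable in S4, hence also in K, T (this S4-model is also a K-model and a T-model).

K, T, S4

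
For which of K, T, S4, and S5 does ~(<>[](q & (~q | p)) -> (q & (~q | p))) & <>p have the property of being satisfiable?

K, T, S4

S5-tableau for the formula:
1. ~(<>[](q & (~q | p)) -> (q & (~q | p))) & <>p, w0
2. ~(<>[](q & (~q | p)) -> (q & (~q | p))), w0   [&-rule on 1]
3. <>p, w0   [&-rule on 1]
4. <>[](q & (~q | p)), w0   [~->-rule on 2]
5. ~(q & (~q | p)), w0   [~->-rule on 2]
6. ~(~q | p), w0   [~&-rule on 5 (branches; this branch)]
7. q, w0   [~|-rule on 6]
8. ~p, w0   [~|-rule on 6]
9. p, w1   [<>-rule on 3: fresh world w1, w0Rw1]
10. [](q & (~q | p)), w2   [<>-rule on 4: fresh world w2, w0Rw2]
11. q & (~q | p), w0   [[]-rule on 10 via w2Rw0]
12. ~q | p, w0   [&-rule on 11]
13. q & (~q | p), w1   [[]-rule on 10 via w2Rw1]
14. q, w1   [&-rule on 13]
15. ~q | p, w1   [&-rule on 13]
16. q & (~q | p), w2   [[]-rule on 10 via w2Rw2]
17. q, w2   [&-rule on 16]
18. ~q | p, w2   [&-rule on 16]
19. p, w0   [|-rule on 12 (branches; this branch)]
Accessibility: w0Rw0, w0Rw1, w0Rw2, w1Rw0, w1Rw1, w1Rw2, w2Rw0, w2Rw1, w2Rw2
Branch closes: p and ~p both at w0.
Every branch closes (one shown): unsatisfiable in S5.
S4-tableau for the formula:
1. ~(<>[](q & (~q | p)) -> (q & (~q | p))) & <>p, w0
2. ~(<>[](q & (~q | p)) -> (q & (~q | p))), w0   [&-rule on 1]
3. <>p, w0   [&-rule on 1]
4. <>[](q & (~q | p)), w0   [~->-rule on 2]
5. ~(q & (~q | p)), w0   [~->-rule on 2]
6. ~(~q | p), w0   [~&-rule on 5 (branches; this branch)]
7. q, w0   [~|-rule on 6]
8. ~p, w0   [~|-rule on 6]
9. p, w1   [<>-rule on 3: fresh world w1, w0Rw1]
10. [](q & (~q | p)), w2   [<>-rule on 4: fresh world w2, w0Rw2]
11. q & (~q | p), w2   [[]-rule on 10 via w2Rw2]
12. q, w2   [&-rule on 11]
13. ~q | p, w2   [&-rule on 11]
14. p, w2   [|-rule on 13 (branches; this branch)]
Accessibility: w0Rw0, w0Rw1, w0Rw2, w1Rw1, w2Rw2
Complete open branch: satisfiable in S4, hence also in K, T (this S4-model is also a K-model and a T-model).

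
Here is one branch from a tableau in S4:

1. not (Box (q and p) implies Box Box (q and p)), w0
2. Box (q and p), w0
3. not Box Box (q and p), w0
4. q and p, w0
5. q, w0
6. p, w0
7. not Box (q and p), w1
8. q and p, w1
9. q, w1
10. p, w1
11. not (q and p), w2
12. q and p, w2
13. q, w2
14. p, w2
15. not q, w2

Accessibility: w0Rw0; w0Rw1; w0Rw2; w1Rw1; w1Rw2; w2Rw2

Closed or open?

Both q and not q appear at w2.

Yes, closed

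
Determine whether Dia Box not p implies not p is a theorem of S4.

Not valid

Tableau for the negation not (Dia Box not p implies not p):
1. not (Dia Box not p implies not p), 0
2. Dia Box not p, 0   [neg-implies-rule on 1]
3. p, 0   [neg-implies-rule on 1]
4. Box not p, 1   [Dia-rule on 2: fresh world 1, 0R1]
5. not p, 1   [Box-rule on 4 via 1R1]
Accessibility: 0R0, 0R1, 1R1
The negation has an open branch (countermodel exists).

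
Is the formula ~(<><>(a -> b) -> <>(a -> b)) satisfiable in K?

1. ~(<><>(a -> b) -> <>(a -> b)), 0
2. <><>(a -> b), 0
3. ~<>(a -> b), 0
4. <>(a -> b), 1
5. ~(a -> b), 1
6. a, 1
7. ~b, 1
8. a -> b, 2
9. b, 2
Accessibility: 0R1, 1R2

Yes, satisfiable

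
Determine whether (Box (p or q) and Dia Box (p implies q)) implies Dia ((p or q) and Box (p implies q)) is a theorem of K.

Tableau for the negation not ((Box (p or q) and Dia Box (p implies q)) implies Dia ((p or q) and Box (p implies q))):
1. not ((Box (p or q) and Dia Box (p implies q)) implies Dia ((p or q) and Box (p implies q))), u
2. Box (p or q) and Dia Box (p implies q), u   [neg-implies-rule on 1]
3. not Dia ((p or q) and Box (p implies q)), u   [neg-implies-rule on 1]
4. Box (p or q), u   [and-rule on 2]
5. Dia Box (p implies q), u   [and-rule on 2]
6. Box (p implies q), v   [Dia-rule on 5: fresh world v, uRv]
7. not ((p or q) and Box (p implies q)), v   [neg-Dia-rule on 3 via uRv]
8. p or q, v   [Box-rule on 4 via uRv]
9. not Box (p implies q), v   [neg-and-rule on 7 (branches; this branch)]
10. q, v   [or-rule on 8 (branches; this branch)]
11. not (p implies q), w   [neg-Box-rule on 9: fresh world w, vRw]
12. p, w   [neg-implies-rule on 11]
13. not q, w   [neg-implies-rule on 11]
14. p implies q, w   [Box-rule on 6 via vRw]
15. q, w   [implies-rule on 14 (branches; this branch)]
Accessibility: uRv, vRw
Branch closes: q and not q both at w.
All branches of the negation close; one closing branch shown above.

Valid in K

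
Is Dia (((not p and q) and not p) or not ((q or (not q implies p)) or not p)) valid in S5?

Tableau for the negation not Dia (((not p and q) and not p) or not ((q or (not q implies p)) or not p)):
1. not Dia (((not p and q) and not p) or not ((q or (not q implies p)) or not p)), w0
2. not (((not p and q) and not p) or not ((q or (not q implies p)) or not p)), w0
3. not ((not p and q) and not p), w0
4. (q or (not q implies p)) or not p, w0
5. p, w0
6. q or (not q implies p), w0
7. not q implies p, w0
Accessibility: w0Rw0
The negation has an open branch (countermodel exists).

Not valid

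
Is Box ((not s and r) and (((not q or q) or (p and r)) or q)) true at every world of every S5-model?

Invalid (countermodel exists)

Tableau for the negation not Box ((not s and r) and (((not q or q) or (p and r)) or q)):
1. not Box ((not s and r) and (((not q or q) or (p and r)) or q)), w0
2. not ((not s and r) and (((not q or q) or (p and r)) or q)), w1
3. not (not s and r), w1
4. not r, w1
Accessibility: w0Rw0, w0Rw1, w1Rw0, w1Rw1
The negation has an open branch (countermodel exists).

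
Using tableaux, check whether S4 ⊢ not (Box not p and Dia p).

Yes, valid

Tableau for the negation Box not p and Dia p:
1. Box not p and Dia p, u
2. Box not p, u   [and-rule on 1]
3. Dia p, u   [and-rule on 1]
4. not p, u   [Box-rule on 2 via uRu]
5. p, v   [Dia-rule on 3: fresh world v, uRv]
6. not p, v   [Box-rule on 2 via uRv]
Accessibility: uRu, uRv, vRv
Branch closes: p and not p both at v.
Every branch of the negation's tableau closes; the branch above is one of them.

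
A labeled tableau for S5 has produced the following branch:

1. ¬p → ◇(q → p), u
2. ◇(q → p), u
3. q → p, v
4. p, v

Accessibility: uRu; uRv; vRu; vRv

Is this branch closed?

No world carries both an atom and its negation.

No, open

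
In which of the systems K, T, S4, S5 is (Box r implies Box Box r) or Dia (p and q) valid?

S4-tableau for the negation not ((Box r implies Box Box r) or Dia (p and q)):
1. not ((Box r implies Box Box r) or Dia (p and q)), 0
2. not (Box r implies Box Box r), 0
3. not Dia (p and q), 0
4. Box r, 0
5. not Box Box r, 0
6. not (p and q), 0
7. r, 0
8. not q, 0
9. not Box r, 1
10. not (p and q), 1
11. r, 1
12. not q, 1
13. not r, 2
14. not (p and q), 2
15. r, 2
Accessibility: 0R0, 0R1, 0R2, 1R1, 1R2, 2R2
Branch closes: r and not r both at 2.
Every branch closes (one shown): valid in S4, hence also in S5 (every theorem of S4 is a theorem of S5).
T-tableau for the negation not ((Box r implies Box Box r) or Dia (p and q)):
1. not ((Box r implies Box Box r) or Dia (p and q)), 0
2. not (Box r implies Box Box r), 0
3. not Dia (p and q), 0
4. Box r, 0
5. not Box Box r, 0
6. not (p and q), 0
7. r, 0
8. not q, 0
9. not Box r, 1
10. not (p and q), 1
11. r, 1
12. not q, 1
13. not r, 2
Accessibility: 0R0, 0R1, 1R1, 1R2, 2R2
Complete open branch: countermodel on a T-frame, so not valid in T, nor in K (the same frame is also a K-frame).

S4, S5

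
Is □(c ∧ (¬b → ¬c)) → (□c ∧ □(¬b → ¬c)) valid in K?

Valid

Tableau for the negation ¬(□(c ∧ (¬b → ¬c)) → (□c ∧ □(¬b → ¬c))):
1. ¬(□(c ∧ (¬b → ¬c)) → (□c ∧ □(¬b → ¬c))), 0
2. □(c ∧ (¬b → ¬c)), 0
3. ¬(□c ∧ □(¬b → ¬c)), 0
4. ¬□(¬b → ¬c), 0
5. ¬(¬b → ¬c), 1
6. ¬b, 1
7. c, 1
8. c ∧ (¬b → ¬c), 1
9. ¬b → ¬c, 1
10. ¬c, 1
Accessibility: 0R1
Branch closes: c and ¬c both at 1.
All branches of the negation close; one closing branch shown above.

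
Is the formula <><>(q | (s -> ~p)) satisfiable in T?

1. <><>(q | (s -> ~p)), 0
2. <>(q | (s -> ~p)), 1   [<>-rule on 1: fresh world 1, 0R1]
3. q | (s -> ~p), 2   [<>-rule on 2: fresh world 2, 1R2]
4. s -> ~p, 2   [|-rule on 3 (branches; this branch)]
5. ~p, 2   [->-rule on 4 (branches; this branch)]
Accessibility: 0R0, 0R1, 1R1, 1R2, 2R2

Satisfiable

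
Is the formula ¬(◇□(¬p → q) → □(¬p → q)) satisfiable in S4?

1. ¬(◇□(¬p → q) → □(¬p → q)), w0
2. ◇□(¬p → q), w0   [¬→-rule on 1]
3. ¬□(¬p → q), w0   [¬→-rule on 1]
4. □(¬p → q), w1   [◇-rule on 2: fresh world w1, w0Rw1]
5. ¬p → q, w1   [□-rule on 4 via w1Rw1]
6. q, w1   [→-rule on 5 (branches; this branch)]
7. ¬(¬p → q), w2   [¬□-rule on 3: fresh world w2, w0Rw2]
8. ¬p, w2   [¬→-rule on 7]
9. ¬q, w2   [¬→-rule on 7]
Accessibility: w0Rw0, w0Rw1, w0Rw2, w1Rw1, w2Rw2

Satisfiable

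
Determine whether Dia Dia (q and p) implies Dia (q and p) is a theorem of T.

No, not valid

Tableau for the negation not (Dia Dia (q and p) implies Dia (q and p)):
1. not (Dia Dia (q and p) implies Dia (q and p)), u
2. Dia Dia (q and p), u
3. not Dia (q and p), u
4. not (q and p), u
5. not p, u
6. Dia (q and p), v
7. not (q and p), v
8. not p, v
9. q and p, w
10. q, w
11. p, w
Accessibility: uRu, uRv, vRv, vRw, wRw
The negation has an open branch (countermodel exists).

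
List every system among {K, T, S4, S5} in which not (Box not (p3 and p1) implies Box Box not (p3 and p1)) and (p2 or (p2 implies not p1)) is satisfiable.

K, T

T-tableau for the formula:
1. not (Box not (p3 and p1) implies Box Box not (p3 and p1)) and (p2 or (p2 implies not p1)), 0
2. not (Box not (p3 and p1) implies Box Box not (p3 and p1)), 0
3. p2 or (p2 implies not p1), 0
4. Box not (p3 and p1), 0
5. not Box Box not (p3 and p1), 0
6. not (p3 and p1), 0
7. p2 implies not p1, 0
8. not p1, 0
9. not Box not (p3 and p1), 1
10. not (p3 and p1), 1
11. not p1, 1
12. p3 and p1, 2
13. p3, 2
14. p1, 2
Accessibility: 0R0, 0R1, 1R1, 1R2, 2R2
Complete open branch: satisfiable in T, hence also in K (this T-model is also a K-model).
S4-tableau for the formula:
1. not (Box not (p3 and p1) implies Box Box not (p3 and p1)) and (p2 or (p2 implies not p1)), 0
2. not (Box not (p3 and p1) implies Box Box not (p3 and p1)), 0
3. p2 or (p2 implies not p1), 0
4. Box not (p3 and p1), 0
5. not Box Box not (p3 and p1), 0
6. not (p3 and p1), 0
7. p2 implies not p1, 0
8. not p1, 0
9. not Box not (p3 and p1), 1
10. not (p3 and p1), 1
11. not p1, 1
12. p3 and p1, 2
13. p3, 2
14. p1, 2
15. not (p3 and p1), 2
16. not p1, 2
Accessibility: 0R0, 0R1, 0R2, 1R1, 1R2, 2R2
Branch closes: p1 and not p1 both at 2.
Every branch closes (one shown): unsatisfiable in S4, hence also in S5 (every S5-frame is an S4-frame).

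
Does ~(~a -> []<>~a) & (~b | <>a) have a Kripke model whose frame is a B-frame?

No, unsatisfiable

1. ~(~a -> []<>~a) & (~b | <>a), w0
2. ~(~a -> []<>~a), w0
3. ~b | <>a, w0
4. ~a, w0
5. ~[]<>~a, w0
6. <>a, w0
7. ~<>~a, w1
8. a, w0
Accessibility: w0Rw0, w0Rw1, w1Rw0, w1Rw1
Branch closes: a and ~a both at w0.
Every branch closes; the branch above is one of them.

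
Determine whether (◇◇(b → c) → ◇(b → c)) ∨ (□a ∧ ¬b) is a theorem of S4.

Tableau for the negation ¬((◇◇(b → c) → ◇(b → c)) ∨ (□a ∧ ¬b)):
1. ¬((◇◇(b → c) → ◇(b → c)) ∨ (□a ∧ ¬b)), 0
2. ¬(◇◇(b → c) → ◇(b → c)), 0
3. ¬(□a ∧ ¬b), 0
4. ◇◇(b → c), 0
5. ¬◇(b → c), 0
6. ¬(b → c), 0
7. b, 0
8. ¬c, 0
9. ¬□a, 0
10. ◇(b → c), 1
11. ¬(b → c), 1
12. b, 1
13. ¬c, 1
14. ¬a, 2
15. ¬(b → c), 2
16. b, 2
17. ¬c, 2
18. b → c, 3
19. ¬(b → c), 3
20. b, 3
21. ¬c, 3
22. c, 3
Accessibility: 0R0, 0R1, 0R2, 0R3, 1R1, 1R3, 2R2, 3R3
Branch closes: c and ¬c both at 3.
All branches of the negation close; one closing branch shown above.

Yes, valid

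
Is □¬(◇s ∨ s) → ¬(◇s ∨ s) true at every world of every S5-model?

Valid in S5

Tableau for the negation ¬(□¬(◇s ∨ s) → ¬(◇s ∨ s)):
1. ¬(□¬(◇s ∨ s) → ¬(◇s ∨ s)), u
2. □¬(◇s ∨ s), u
3. ◇s ∨ s, u
4. ¬(◇s ∨ s), u
5. ¬◇s, u
6. ¬s, u
7. ◇s, u
8. s, v
9. ¬(◇s ∨ s), v
10. ¬◇s, v
11. ¬s, v
Accessibility: uRu, uRv, vRu, vRv
Branch closes: s and ¬s both at v.
All branches of the negation close; one closing branch shown above.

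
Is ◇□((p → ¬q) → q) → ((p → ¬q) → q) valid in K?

Invalid (countermodel exists)

Tableau for the negation ¬(◇□((p → ¬q) → q) → ((p → ¬q) → q)):
1. ¬(◇□((p → ¬q) → q) → ((p → ¬q) → q)), 0
2. ◇□((p → ¬q) → q), 0
3. ¬((p → ¬q) → q), 0
4. p → ¬q, 0
5. ¬q, 0
6. □((p → ¬q) → q), 1
Accessibility: 0R1
The negation has an open branch (countermodel exists).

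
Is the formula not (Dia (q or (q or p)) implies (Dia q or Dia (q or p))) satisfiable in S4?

Unsatisfiable (every branch closes)

1. not (Dia (q or (q or p)) implies (Dia q or Dia (q or p))), 0
2. Dia (q or (q or p)), 0
3. not (Dia q or Dia (q or p)), 0
4. not Dia q, 0
5. not Dia (q or p), 0
6. not q, 0
7. not (q or p), 0
8. not p, 0
9. q or (q or p), 1
10. not q, 1
11. not (q or p), 1
12. not p, 1
13. q or p, 1
14. p, 1
Accessibility: 0R0, 0R1, 1R1
Branch closes: p and not p both at 1.
(One branch shown.) All branches close.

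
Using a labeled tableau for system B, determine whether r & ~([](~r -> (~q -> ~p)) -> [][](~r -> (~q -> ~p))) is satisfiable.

1. r & ~([](~r -> (~q -> ~p)) -> [][](~r -> (~q -> ~p))), u
2. r, u
3. ~([](~r -> (~q -> ~p)) -> [][](~r -> (~q -> ~p))), u
4. [](~r -> (~q -> ~p)), u
5. ~[][](~r -> (~q -> ~p)), u
6. ~r -> (~q -> ~p), u
7. ~q -> ~p, u
8. ~p, u
9. ~[](~r -> (~q -> ~p)), v
10. ~r -> (~q -> ~p), v
11. ~q -> ~p, v
12. ~p, v
13. ~(~r -> (~q -> ~p)), w
14. ~r, w
15. ~(~q -> ~p), w
16. ~q, w
17. p, w
Accessibility: uRu, uRv, vRu, vRv, vRw, wRv, wRw

Satisfiable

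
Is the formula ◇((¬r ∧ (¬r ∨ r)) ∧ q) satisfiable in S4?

Satisfiable (open branch found)

1. ◇((¬r ∧ (¬r ∨ r)) ∧ q), u
2. (¬r ∧ (¬r ∨ r)) ∧ q, v
3. ¬r ∧ (¬r ∨ r), v
4. q, v
5. ¬r, v
6. ¬r ∨ r, v
Accessibility: uRu, uRv, vRv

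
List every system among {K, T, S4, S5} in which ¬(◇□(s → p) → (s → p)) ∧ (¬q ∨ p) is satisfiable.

S5-tableau for the formula:
1. ¬(◇□(s → p) → (s → p)) ∧ (¬q ∨ p), u
2. ¬(◇□(s → p) → (s → p)), u
3. ¬q ∨ p, u
4. ◇□(s → p), u
5. ¬(s → p), u
6. s, u
7. ¬p, u
8. ¬q, u
9. □(s → p), v
10. s → p, u
11. s → p, v
12. p, u
Accessibility: uRu, uRv, vRu, vRv
Branch closes: p and ¬p both at u.
Every branch closes (one shown): unsatisfiable in S5.
S4-tableau for the formula:
1. ¬(◇□(s → p) → (s → p)) ∧ (¬q ∨ p), u
2. ¬(◇□(s → p) → (s → p)), u
3. ¬q ∨ p, u
4. ◇□(s → p), u
5. ¬(s → p), u
6. s, u
7. ¬p, u
8. ¬q, u
9. □(s → p), v
10. s → p, v
11. p, v
Accessibility: uRu, uRv, vRv
Complete open branch: satisfiable in S4, hence also in K, T (this S4-model is also a K-model and a T-model).

K, T, S4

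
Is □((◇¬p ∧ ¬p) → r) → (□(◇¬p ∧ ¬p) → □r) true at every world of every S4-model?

Tableau for the negation ¬(□((◇¬p ∧ ¬p) → r) → (□(◇¬p ∧ ¬p) → □r)):
1. ¬(□((◇¬p ∧ ¬p) → r) → (□(◇¬p ∧ ¬p) → □r)), u
2. □((◇¬p ∧ ¬p) → r), u
3. ¬(□(◇¬p ∧ ¬p) → □r), u
4. □(◇¬p ∧ ¬p), u
5. ¬□r, u
6. (◇¬p ∧ ¬p) → r, u
7. ◇¬p ∧ ¬p, u
8. ◇¬p, u
9. ¬p, u
10. r, u
11. ¬r, v
12. (◇¬p ∧ ¬p) → r, v
13. ◇¬p ∧ ¬p, v
14. ◇¬p, v
15. ¬p, v
16. ¬(◇¬p ∧ ¬p), v
17. ¬◇¬p, v
18. p, v
Accessibility: uRu, uRv, vRv
Branch closes: p and ¬p both at v.
All branches of the negation close; one closing branch shown above.

Yes, valid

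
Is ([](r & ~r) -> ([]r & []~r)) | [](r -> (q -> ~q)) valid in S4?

Valid

Tableau for the negation ~(([](r & ~r) -> ([]r & []~r)) | [](r -> (q -> ~q))):
1. ~(([](r & ~r) -> ([]r & []~r)) | [](r -> (q -> ~q))), u
2. ~([](r & ~r) -> ([]r & []~r)), u
3. ~[](r -> (q -> ~q)), u
4. [](r & ~r), u
5. ~([]r & []~r), u
6. r & ~r, u
7. r, u
8. ~r, u
Accessibility: uRu
Branch closes: r and ~r both at u.
All branches of the negation close; one closing branch shown above.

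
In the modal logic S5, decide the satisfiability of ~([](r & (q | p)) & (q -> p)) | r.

1. ~([](r & (q | p)) & (q -> p)) | r, 0
2. r, 0
Accessibility: 0R0

Yes, satisfiable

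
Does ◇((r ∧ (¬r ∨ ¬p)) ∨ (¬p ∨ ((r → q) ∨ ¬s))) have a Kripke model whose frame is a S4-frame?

Yes, satisfiable

1. ◇((r ∧ (¬r ∨ ¬p)) ∨ (¬p ∨ ((r → q) ∨ ¬s))), w0
2. (r ∧ (¬r ∨ ¬p)) ∨ (¬p ∨ ((r → q) ∨ ¬s)), w1
3. ¬p ∨ ((r → q) ∨ ¬s), w1
4. (r → q) ∨ ¬s, w1
5. ¬s, w1
Accessibility: w0Rw0, w0Rw1, w1Rw1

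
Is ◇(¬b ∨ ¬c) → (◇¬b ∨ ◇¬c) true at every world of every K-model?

Yes, valid

Tableau for the negation ¬(◇(¬b ∨ ¬c) → (◇¬b ∨ ◇¬c)):
1. ¬(◇(¬b ∨ ¬c) → (◇¬b ∨ ◇¬c)), u
2. ◇(¬b ∨ ¬c), u
3. ¬(◇¬b ∨ ◇¬c), u
4. ¬◇¬b, u
5. ¬◇¬c, u
6. ¬b ∨ ¬c, v
7. b, v
8. c, v
9. ¬c, v
Accessibility: uRv
Branch closes: c and ¬c both at v.
Every branch of the negation's tableau closes; the branch above is one of them.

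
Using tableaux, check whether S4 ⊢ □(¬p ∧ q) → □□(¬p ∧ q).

Tableau for the negation ¬(□(¬p ∧ q) → □□(¬p ∧ q)):
1. ¬(□(¬p ∧ q) → □□(¬p ∧ q)), w0
2. □(¬p ∧ q), w0
3. ¬□□(¬p ∧ q), w0
4. ¬p ∧ q, w0
5. ¬p, w0
6. q, w0
7. ¬□(¬p ∧ q), w1
8. ¬p ∧ q, w1
9. ¬p, w1
10. q, w1
11. ¬(¬p ∧ q), w2
12. ¬p ∧ q, w2
13. ¬p, w2
14. q, w2
15. ¬q, w2
Accessibility: w0Rw0, w0Rw1, w0Rw2, w1Rw1, w1Rw2, w2Rw2
Branch closes: q and ¬q both at w2.
Every branch of the negation's tableau closes; the branch above is one of them.

Yes, valid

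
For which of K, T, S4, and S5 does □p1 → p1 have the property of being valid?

K-tableau for the negation ¬(□p1 → p1):
1. ¬(□p1 → p1), u
2. □p1, u
3. ¬p1, u
Complete open branch: countermodel on a K-frame, so not valid in K.
T-tableau for the negation ¬(□p1 → p1):
1. ¬(□p1 → p1), u
2. □p1, u
3. ¬p1, u
4. p1, u
Accessibility: uRu
Branch closes: p1 and ¬p1 both at u.
Every branch closes (one shown): valid in T, hence also in S4, S5 (every theorem of T is a theorem of S4 and S5).

T, S4, S5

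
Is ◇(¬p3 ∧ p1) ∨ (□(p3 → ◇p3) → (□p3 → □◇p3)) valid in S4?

Yes, valid

Tableau for the negation ¬(◇(¬p3 ∧ p1) ∨ (□(p3 → ◇p3) → (□p3 → □◇p3))):
1. ¬(◇(¬p3 ∧ p1) ∨ (□(p3 → ◇p3) → (□p3 → □◇p3))), 0
2. ¬◇(¬p3 ∧ p1), 0   [¬∨-rule on 1]
3. ¬(□(p3 → ◇p3) → (□p3 → □◇p3)), 0   [¬∨-rule on 1]
4. □(p3 → ◇p3), 0   [¬→-rule on 3]
5. ¬(□p3 → □◇p3), 0   [¬→-rule on 3]
6. □p3, 0   [¬→-rule on 5]
7. ¬□◇p3, 0   [¬→-rule on 5]
8. ¬(¬p3 ∧ p1), 0   [¬◇-rule on 2 via 0R0]
9. p3 → ◇p3, 0   [□-rule on 4 via 0R0]
10. p3, 0   [□-rule on 6 via 0R0]
11. ¬p1, 0   [¬∧-rule on 8 (branches; this branch)]
12. ◇p3, 0   [→-rule on 9 (branches; this branch)]
13. ¬◇p3, 1   [¬□-rule on 7: fresh world 1, 0R1]
14. ¬(¬p3 ∧ p1), 1   [¬◇-rule on 2 via 0R1]
15. p3 → ◇p3, 1   [□-rule on 4 via 0R1]
16. p3, 1   [□-rule on 6 via 0R1]
17. ¬p3, 1   [¬◇-rule on 13 via 1R1]
Accessibility: 0R0, 0R1, 1R1
Branch closes: p3 and ¬p3 both at 1.
All branches of the negation close; one closing branch shown above.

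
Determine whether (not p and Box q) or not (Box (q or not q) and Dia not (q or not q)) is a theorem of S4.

Tableau for the negation not ((not p and Box q) or not (Box (q or not q) and Dia not (q or not q))):
1. not ((not p and Box q) or not (Box (q or not q) and Dia not (q or not q))), 0
2. not (not p and Box q), 0
3. Box (q or not q) and Dia not (q or not q), 0
4. Box (q or not q), 0
5. Dia not (q or not q), 0
6. q or not q, 0
7. not Box q, 0
8. not q, 0
9. not (q or not q), 1
10. not q, 1
11. q, 1
Accessibility: 0R0, 0R1, 1R1
Branch closes: q and not q both at 1.
All branches of the negation close; one closing branch shown above.

Valid in S4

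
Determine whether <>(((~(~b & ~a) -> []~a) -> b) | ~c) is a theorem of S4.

Not valid

Tableau for the negation ~<>(((~(~b & ~a) -> []~a) -> b) | ~c):
1. ~<>(((~(~b & ~a) -> []~a) -> b) | ~c), w0
2. ~(((~(~b & ~a) -> []~a) -> b) | ~c), w0
3. ~((~(~b & ~a) -> []~a) -> b), w0
4. c, w0
5. ~(~b & ~a) -> []~a, w0
6. ~b, w0
7. []~a, w0
8. ~a, w0
Accessibility: w0Rw0
The negation has an open branch (countermodel exists).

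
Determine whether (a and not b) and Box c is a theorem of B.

Tableau for the negation not ((a and not b) and Box c):
1. not ((a and not b) and Box c), u
2. not Box c, u
3. not c, v
Accessibility: uRu, uRv, vRu, vRv
The negation has an open branch (countermodel exists).

Invalid (countermodel exists)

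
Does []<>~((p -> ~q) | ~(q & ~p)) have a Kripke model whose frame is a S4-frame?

1. []<>~((p -> ~q) | ~(q & ~p)), 0
2. <>~((p -> ~q) | ~(q & ~p)), 0
3. ~((p -> ~q) | ~(q & ~p)), 1
4. ~(p -> ~q), 1
5. q & ~p, 1
6. p, 1
7. q, 1
8. ~p, 1
Accessibility: 0R0, 0R1, 1R1
Branch closes: p and ~p both at 1.
Every branch closes; the branch above is one of them.

No, unsatisfiable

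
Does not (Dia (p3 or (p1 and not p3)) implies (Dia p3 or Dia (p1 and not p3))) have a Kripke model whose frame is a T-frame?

Unsatisfiable (every branch closes)

1. not (Dia (p3 or (p1 and not p3)) implies (Dia p3 or Dia (p1 and not p3))), u
2. Dia (p3 or (p1 and not p3)), u
3. not (Dia p3 or Dia (p1 and not p3)), u
4. not Dia p3, u
5. not Dia (p1 and not p3), u
6. not p3, u
7. not (p1 and not p3), u
8. not p1, u
9. p3 or (p1 and not p3), v
10. not p3, v
11. not (p1 and not p3), v
12. p1 and not p3, v
13. p1, v
14. p3, v
Accessibility: uRu, uRv, vRv
Branch closes: p3 and not p3 both at v.
All branches of the tableau close; one closing branch shown above.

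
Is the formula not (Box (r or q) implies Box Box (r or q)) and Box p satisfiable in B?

1. not (Box (r or q) implies Box Box (r or q)) and Box p, w0
2. not (Box (r or q) implies Box Box (r or q)), w0
3. Box p, w0
4. Box (r or q), w0
5. not Box Box (r or q), w0
6. p, w0
7. r or q, w0
8. q, w0
9. not Box (r or q), w1
10. p, w1
11. r or q, w1
12. q, w1
13. not (r or q), w2
14. not r, w2
15. not q, w2
Accessibility: w0Rw0, w0Rw1, w1Rw0, w1Rw1, w1Rw2, w2Rw1, w2Rw2

Yes, satisfiable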